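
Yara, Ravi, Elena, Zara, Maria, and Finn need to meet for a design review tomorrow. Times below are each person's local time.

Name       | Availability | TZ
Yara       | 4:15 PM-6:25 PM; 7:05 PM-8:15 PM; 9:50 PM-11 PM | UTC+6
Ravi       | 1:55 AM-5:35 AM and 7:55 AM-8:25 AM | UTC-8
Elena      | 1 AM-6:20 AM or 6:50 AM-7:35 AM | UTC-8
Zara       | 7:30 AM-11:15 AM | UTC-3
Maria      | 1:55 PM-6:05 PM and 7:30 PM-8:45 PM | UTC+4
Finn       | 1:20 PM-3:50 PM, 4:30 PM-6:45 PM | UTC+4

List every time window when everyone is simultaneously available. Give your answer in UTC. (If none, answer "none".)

10:30-11:50, 13:05-13:35

Yara in UTC: 10:15-12:25, 13:05-14:15, 15:50-17:00 (subtract 6h to convert from UTC+6).
Ravi in UTC: 09:55-13:35, 15:55-16:25 (add 8h to convert from UTC-8).
Elena in UTC: 09:00-14:20, 14:50-15:35 (add 8h to convert from UTC-8).
Zara in UTC: 10:30-14:15 (add 3h to convert from UTC-3).
Maria in UTC: 09:55-14:05, 15:30-16:45 (subtract 4h to convert from UTC+4).
Finn in UTC: 09:20-11:50, 12:30-14:45 (subtract 4h to convert from UTC+4).
Yara ∩ Ravi: 10:15-12:25, 13:05-13:35, 15:55-16:25.
Yara ∩ Ravi ∩ Elena: 10:15-12:25, 13:05-13:35.
Yara ∩ Ravi ∩ Elena ∩ Zara: 10:30-12:25, 13:05-13:35.
Yara ∩ Ravi ∩ Elena ∩ Zara ∩ Maria: 10:30-12:25, 13:05-13:35.
Yara ∩ Ravi ∩ Elena ∩ Zara ∩ Maria ∩ Finn: 10:30-11:50, 13:05-13:35.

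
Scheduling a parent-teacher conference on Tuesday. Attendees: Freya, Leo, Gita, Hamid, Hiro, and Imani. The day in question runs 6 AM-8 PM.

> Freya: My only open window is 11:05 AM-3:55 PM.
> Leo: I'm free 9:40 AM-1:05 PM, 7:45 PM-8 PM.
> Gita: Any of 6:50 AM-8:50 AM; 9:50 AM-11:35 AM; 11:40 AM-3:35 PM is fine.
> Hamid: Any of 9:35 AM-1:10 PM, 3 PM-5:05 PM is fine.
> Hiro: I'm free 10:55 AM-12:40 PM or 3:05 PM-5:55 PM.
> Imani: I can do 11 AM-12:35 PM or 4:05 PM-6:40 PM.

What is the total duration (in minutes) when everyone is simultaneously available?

85

Freya ∩ Leo: 11:05-13:05.
Freya ∩ Leo ∩ Gita: 11:05-11:35, 11:40-13:05.
Freya ∩ Leo ∩ Gita ∩ Hamid: 11:05-11:35, 11:40-13:05.
Freya ∩ Leo ∩ Gita ∩ Hamid ∩ Hiro: 11:05-11:35, 11:40-12:40.
Freya ∩ Leo ∩ Gita ∩ Hamid ∩ Hiro ∩ Imani: 11:05-11:35, 11:40-12:35.
Summing the common windows: 30 + 55 = 85 minutes.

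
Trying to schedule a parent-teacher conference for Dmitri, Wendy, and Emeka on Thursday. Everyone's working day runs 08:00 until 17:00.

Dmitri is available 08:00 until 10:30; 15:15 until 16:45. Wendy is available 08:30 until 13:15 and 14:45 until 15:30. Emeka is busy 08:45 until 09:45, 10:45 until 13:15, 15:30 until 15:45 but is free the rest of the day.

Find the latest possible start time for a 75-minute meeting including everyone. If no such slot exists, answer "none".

none

Dmitri free: 08:00-10:30, 15:15-16:45.
Wendy free: 08:30-13:15, 14:45-15:30.
Emeka free: 08:00-08:45, 09:45-10:45, 13:15-15:30, 15:45-17:00 (invert busy blocks within the working day).
Dmitri ∩ Wendy: 08:30-10:30, 15:15-15:30.
Dmitri ∩ Wendy ∩ Emeka: 08:30-08:45, 09:45-10:30, 15:15-15:30.
No common window is at least 75 minutes long.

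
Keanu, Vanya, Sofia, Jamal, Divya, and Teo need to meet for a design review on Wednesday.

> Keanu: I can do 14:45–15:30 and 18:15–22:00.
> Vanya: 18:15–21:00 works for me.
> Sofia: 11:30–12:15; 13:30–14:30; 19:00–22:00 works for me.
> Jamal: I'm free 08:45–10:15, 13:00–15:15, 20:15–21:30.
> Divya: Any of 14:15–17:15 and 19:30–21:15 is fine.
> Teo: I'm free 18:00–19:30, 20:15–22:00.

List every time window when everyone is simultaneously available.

20:15-21:00

Keanu ∩ Vanya: 18:15-21:00.
Keanu ∩ Vanya ∩ Sofia: 19:00-21:00.
Keanu ∩ Vanya ∩ Sofia ∩ Jamal: 20:15-21:00.
Keanu ∩ Vanya ∩ Sofia ∩ Jamal ∩ Divya: 20:15-21:00.
Keanu ∩ Vanya ∩ Sofia ∩ Jamal ∩ Divya ∩ Teo: 20:15-21:00.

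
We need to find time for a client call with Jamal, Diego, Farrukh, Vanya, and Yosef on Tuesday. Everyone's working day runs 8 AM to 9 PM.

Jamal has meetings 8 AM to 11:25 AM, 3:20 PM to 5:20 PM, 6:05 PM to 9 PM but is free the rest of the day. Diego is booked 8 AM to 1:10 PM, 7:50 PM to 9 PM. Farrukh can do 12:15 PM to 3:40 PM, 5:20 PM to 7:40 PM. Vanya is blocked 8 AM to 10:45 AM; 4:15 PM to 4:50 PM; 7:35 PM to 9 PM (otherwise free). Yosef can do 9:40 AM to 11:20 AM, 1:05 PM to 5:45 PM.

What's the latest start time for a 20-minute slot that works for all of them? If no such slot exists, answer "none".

17:25

Jamal free: 11:25-15:20, 17:20-18:05 (invert busy blocks within the working day).
Diego free: 13:10-19:50 (invert busy blocks within the working day).
Farrukh free: 12:15-15:40, 17:20-19:40.
Vanya free: 10:45-16:15, 16:50-19:35 (invert busy blocks within the working day).
Yosef free: 09:40-11:20, 13:05-17:45.
Jamal ∩ Diego: 13:10-15:20, 17:20-18:05.
Jamal ∩ Diego ∩ Farrukh: 13:10-15:20, 17:20-18:05.
Jamal ∩ Diego ∩ Farrukh ∩ Vanya: 13:10-15:20, 17:20-18:05.
Jamal ∩ Diego ∩ Farrukh ∩ Vanya ∩ Yosef: 13:10-15:20, 17:20-17:45.
So the common availability across everyone is 13:10-15:20, 17:20-17:45.
The last common window of at least 20 minutes is 17:20-17:45; a 20-minute meeting can start as late as 17:25 and still end by 17:45.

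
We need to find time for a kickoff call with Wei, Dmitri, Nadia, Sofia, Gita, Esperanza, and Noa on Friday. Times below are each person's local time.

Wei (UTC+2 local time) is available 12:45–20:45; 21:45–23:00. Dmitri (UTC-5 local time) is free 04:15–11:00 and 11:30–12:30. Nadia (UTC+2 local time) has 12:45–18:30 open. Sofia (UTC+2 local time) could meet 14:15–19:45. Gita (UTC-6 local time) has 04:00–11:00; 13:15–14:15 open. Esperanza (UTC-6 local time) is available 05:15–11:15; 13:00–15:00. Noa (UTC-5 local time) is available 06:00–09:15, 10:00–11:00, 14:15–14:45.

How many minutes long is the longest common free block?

Wei in UTC: 10:45-18:45, 19:45-21:00 (subtract 2h to convert from UTC+2).
Dmitri in UTC: 09:15-16:00, 16:30-17:30 (add 5h to convert from UTC-5).
Nadia in UTC: 10:45-16:30 (subtract 2h to convert from UTC+2).
Sofia in UTC: 12:15-17:45 (subtract 2h to convert from UTC+2).
Gita in UTC: 10:00-17:00, 19:15-20:15 (add 6h to convert from UTC-6).
Esperanza in UTC: 11:15-17:15, 19:00-21:00 (add 6h to convert from UTC-6).
Noa in UTC: 11:00-14:15, 15:00-16:00, 19:15-19:45 (add 5h to convert from UTC-5).
Wei ∩ Dmitri: 10:45-16:00, 16:30-17:30.
Wei ∩ Dmitri ∩ Nadia: 10:45-16:00.
Wei ∩ Dmitri ∩ Nadia ∩ Sofia: 12:15-16:00.
Wei ∩ Dmitri ∩ Nadia ∩ Sofia ∩ Gita: 12:15-16:00.
Wei ∩ Dmitri ∩ Nadia ∩ Sofia ∩ Gita ∩ Esperanza: 12:15-16:00.
Wei ∩ Dmitri ∩ Nadia ∩ Sofia ∩ Gita ∩ Esperanza ∩ Noa: 12:15-14:15, 15:00-16:00.
Those are the intersection windows.
The longest is 12:15-14:15 at 120 minutes.

120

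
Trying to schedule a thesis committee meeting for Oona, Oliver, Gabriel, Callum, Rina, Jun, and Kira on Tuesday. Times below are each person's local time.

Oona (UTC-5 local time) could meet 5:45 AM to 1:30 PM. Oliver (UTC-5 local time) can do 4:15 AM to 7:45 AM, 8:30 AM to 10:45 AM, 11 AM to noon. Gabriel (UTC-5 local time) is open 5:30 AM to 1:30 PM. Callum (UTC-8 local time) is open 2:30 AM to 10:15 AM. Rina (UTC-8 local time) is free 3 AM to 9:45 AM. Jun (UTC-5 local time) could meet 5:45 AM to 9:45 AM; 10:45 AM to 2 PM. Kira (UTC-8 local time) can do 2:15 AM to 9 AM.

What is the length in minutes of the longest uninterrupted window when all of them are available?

105

Oona in UTC: 10:45-18:30 (add 5h to convert from UTC-5).
Oliver in UTC: 09:15-12:45, 13:30-15:45, 16:00-17:00 (add 5h to convert from UTC-5).
Gabriel in UTC: 10:30-18:30 (add 5h to convert from UTC-5).
Callum in UTC: 10:30-18:15 (add 8h to convert from UTC-8).
Rina in UTC: 11:00-17:45 (add 8h to convert from UTC-8).
Jun in UTC: 10:45-14:45, 15:45-19:00 (add 5h to convert from UTC-5).
Kira in UTC: 10:15-17:00 (add 8h to convert from UTC-8).
Oona ∩ Oliver: 10:45-12:45, 13:30-15:45, 16:00-17:00.
Oona ∩ Oliver ∩ Gabriel: 10:45-12:45, 13:30-15:45, 16:00-17:00.
Oona ∩ Oliver ∩ Gabriel ∩ Callum: 10:45-12:45, 13:30-15:45, 16:00-17:00.
Oona ∩ Oliver ∩ Gabriel ∩ Callum ∩ Rina: 11:00-12:45, 13:30-15:45, 16:00-17:00.
Oona ∩ Oliver ∩ Gabriel ∩ Callum ∩ Rina ∩ Jun: 11:00-12:45, 13:30-14:45, 16:00-17:00.
Oona ∩ Oliver ∩ Gabriel ∩ Callum ∩ Rina ∩ Jun ∩ Kira: 11:00-12:45, 13:30-14:45, 16:00-17:00.
Those are the intersection windows.
The longest is 11:00-12:45 at 105 minutes.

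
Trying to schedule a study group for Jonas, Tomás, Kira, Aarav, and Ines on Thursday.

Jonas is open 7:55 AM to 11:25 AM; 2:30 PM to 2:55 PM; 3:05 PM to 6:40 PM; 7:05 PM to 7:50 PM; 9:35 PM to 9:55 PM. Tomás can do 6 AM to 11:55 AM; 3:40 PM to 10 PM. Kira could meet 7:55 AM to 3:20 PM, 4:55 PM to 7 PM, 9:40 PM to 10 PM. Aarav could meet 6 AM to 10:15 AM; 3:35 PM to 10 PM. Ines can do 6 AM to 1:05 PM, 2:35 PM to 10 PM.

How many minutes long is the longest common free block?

Jonas ∩ Tomás: 07:55-11:25, 15:40-18:40, 19:05-19:50, 21:35-21:55.
Jonas ∩ Tomás ∩ Kira: 07:55-11:25, 16:55-18:40, 21:40-21:55.
Jonas ∩ Tomás ∩ Kira ∩ Aarav: 07:55-10:15, 16:55-18:40, 21:40-21:55.
Jonas ∩ Tomás ∩ Kira ∩ Aarav ∩ Ines: 07:55-10:15, 16:55-18:40, 21:40-21:55.
The longest is 07:55-10:15 at 140 minutes.

140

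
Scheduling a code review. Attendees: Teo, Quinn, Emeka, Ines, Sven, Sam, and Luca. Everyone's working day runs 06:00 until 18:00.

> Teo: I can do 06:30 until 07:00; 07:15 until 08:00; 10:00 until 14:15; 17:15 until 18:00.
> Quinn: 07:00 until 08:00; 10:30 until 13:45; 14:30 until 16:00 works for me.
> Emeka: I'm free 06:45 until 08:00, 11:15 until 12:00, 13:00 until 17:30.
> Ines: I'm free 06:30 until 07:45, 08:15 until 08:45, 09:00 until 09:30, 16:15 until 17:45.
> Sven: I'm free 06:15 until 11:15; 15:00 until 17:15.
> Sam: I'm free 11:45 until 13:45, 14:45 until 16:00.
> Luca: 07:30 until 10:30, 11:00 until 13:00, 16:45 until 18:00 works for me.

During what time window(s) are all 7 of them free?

Teo ∩ Quinn: 07:15-08:00, 10:30-13:45.
Teo ∩ Quinn ∩ Emeka: 07:15-08:00, 11:15-12:00, 13:00-13:45.
Teo ∩ Quinn ∩ Emeka ∩ Ines: 07:15-07:45.
Teo ∩ Quinn ∩ Emeka ∩ Ines ∩ Sven: 07:15-07:45.
Teo ∩ Quinn ∩ Emeka ∩ Ines ∩ Sven ∩ Sam: ∅.
Teo ∩ Quinn ∩ Emeka ∩ Ines ∩ Sven ∩ Sam ∩ Luca: ∅.
There is no time when everyone is free.

none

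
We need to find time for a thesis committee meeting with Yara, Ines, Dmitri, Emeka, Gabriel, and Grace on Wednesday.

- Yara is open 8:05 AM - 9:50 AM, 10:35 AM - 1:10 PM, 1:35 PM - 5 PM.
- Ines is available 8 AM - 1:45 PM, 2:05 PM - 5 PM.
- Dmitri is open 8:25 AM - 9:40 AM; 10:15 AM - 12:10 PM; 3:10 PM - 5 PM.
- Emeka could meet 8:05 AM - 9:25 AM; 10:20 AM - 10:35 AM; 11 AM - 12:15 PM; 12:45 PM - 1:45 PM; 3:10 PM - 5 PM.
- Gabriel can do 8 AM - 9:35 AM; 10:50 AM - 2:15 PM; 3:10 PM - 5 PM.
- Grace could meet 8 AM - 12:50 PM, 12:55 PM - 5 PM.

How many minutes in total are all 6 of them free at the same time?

240

Yara ∩ Ines: 08:05-09:50, 10:35-13:10, 13:35-13:45, 14:05-17:00.
Yara ∩ Ines ∩ Dmitri: 08:25-09:40, 10:35-12:10, 15:10-17:00.
Yara ∩ Ines ∩ Dmitri ∩ Emeka: 08:25-09:25, 11:00-12:10, 15:10-17:00.
Yara ∩ Ines ∩ Dmitri ∩ Emeka ∩ Gabriel: 08:25-09:25, 11:00-12:10, 15:10-17:00.
Yara ∩ Ines ∩ Dmitri ∩ Emeka ∩ Gabriel ∩ Grace: 08:25-09:25, 11:00-12:10, 15:10-17:00.
Those are the intersection windows.
Summing the common windows: 60 + 70 + 110 = 240 minutes.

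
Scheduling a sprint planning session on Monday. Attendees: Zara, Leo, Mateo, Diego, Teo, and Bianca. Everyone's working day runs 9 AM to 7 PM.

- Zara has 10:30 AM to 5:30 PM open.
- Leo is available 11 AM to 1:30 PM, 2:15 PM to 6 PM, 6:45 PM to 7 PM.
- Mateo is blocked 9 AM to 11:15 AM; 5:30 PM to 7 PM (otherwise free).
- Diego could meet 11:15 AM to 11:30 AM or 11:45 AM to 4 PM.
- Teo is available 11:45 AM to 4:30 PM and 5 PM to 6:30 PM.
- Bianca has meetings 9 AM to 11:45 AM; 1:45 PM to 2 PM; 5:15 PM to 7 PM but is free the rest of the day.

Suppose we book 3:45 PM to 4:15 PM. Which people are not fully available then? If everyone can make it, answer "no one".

Zara free: 10:30-17:30.
Leo free: 11:00-13:30, 14:15-18:00, 18:45-19:00.
Mateo free: 11:15-17:30 (invert busy blocks within the working day).
Diego free: 11:15-11:30, 11:45-16:00.
Teo free: 11:45-16:30, 17:00-18:30.
Bianca free: 11:45-13:45, 14:00-17:15 (invert busy blocks within the working day).
Zara: free for 15:45-16:15. Leo: free for 15:45-16:15. Mateo: free for 15:45-16:15. Diego: not fully free for 15:45-16:15. Teo: free for 15:45-16:15. Bianca: free for 15:45-16:15.

Diego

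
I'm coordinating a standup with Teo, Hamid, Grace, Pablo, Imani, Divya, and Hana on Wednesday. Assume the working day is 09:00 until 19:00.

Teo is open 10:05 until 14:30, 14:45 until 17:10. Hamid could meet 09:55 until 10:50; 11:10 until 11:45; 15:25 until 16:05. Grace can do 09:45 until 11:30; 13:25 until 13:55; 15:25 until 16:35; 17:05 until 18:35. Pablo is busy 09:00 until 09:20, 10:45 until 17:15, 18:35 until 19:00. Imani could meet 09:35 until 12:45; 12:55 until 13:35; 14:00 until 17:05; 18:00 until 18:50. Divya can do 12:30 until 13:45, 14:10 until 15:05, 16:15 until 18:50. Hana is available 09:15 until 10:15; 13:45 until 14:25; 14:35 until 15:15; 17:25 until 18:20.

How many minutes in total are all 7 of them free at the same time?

0

Teo free: 10:05-14:30, 14:45-17:10.
Hamid free: 09:55-10:50, 11:10-11:45, 15:25-16:05.
Grace free: 09:45-11:30, 13:25-13:55, 15:25-16:35, 17:05-18:35.
Pablo free: 09:20-10:45, 17:15-18:35 (invert busy blocks within the working day).
Imani free: 09:35-12:45, 12:55-13:35, 14:00-17:05, 18:00-18:50.
Divya free: 12:30-13:45, 14:10-15:05, 16:15-18:50.
Hana free: 09:15-10:15, 13:45-14:25, 14:35-15:15, 17:25-18:20.
Teo ∩ Hamid: 10:05-10:50, 11:10-11:45, 15:25-16:05.
Teo ∩ Hamid ∩ Grace: 10:05-10:50, 11:10-11:30, 15:25-16:05.
Teo ∩ Hamid ∩ Grace ∩ Pablo: 10:05-10:45.
Teo ∩ Hamid ∩ Grace ∩ Pablo ∩ Imani: 10:05-10:45.
Teo ∩ Hamid ∩ Grace ∩ Pablo ∩ Imani ∩ Divya: ∅.
Teo ∩ Hamid ∩ Grace ∩ Pablo ∩ Imani ∩ Divya ∩ Hana: ∅.
There is no time when everyone is free.
There is no common window, so the total is 0 minutes.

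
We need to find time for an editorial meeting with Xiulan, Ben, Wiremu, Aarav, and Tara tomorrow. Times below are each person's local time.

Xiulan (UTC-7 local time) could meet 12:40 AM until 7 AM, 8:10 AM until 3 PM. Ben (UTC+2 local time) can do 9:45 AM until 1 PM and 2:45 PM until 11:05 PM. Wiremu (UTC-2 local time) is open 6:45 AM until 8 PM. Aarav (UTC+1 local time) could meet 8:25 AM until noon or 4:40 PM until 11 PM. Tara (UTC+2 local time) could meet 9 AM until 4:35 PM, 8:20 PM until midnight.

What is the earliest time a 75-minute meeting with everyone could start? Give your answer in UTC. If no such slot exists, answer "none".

08:45

Xiulan in UTC: 07:40-14:00, 15:10-22:00 (add 7h to convert from UTC-7).
Ben in UTC: 07:45-11:00, 12:45-21:05 (subtract 2h to convert from UTC+2).
Wiremu in UTC: 08:45-22:00 (add 2h to convert from UTC-2).
Aarav in UTC: 07:25-11:00, 15:40-22:00 (subtract 1h to convert from UTC+1).
Tara in UTC: 07:00-14:35, 18:20-22:00 (subtract 2h to convert from UTC+2).
Xiulan ∩ Ben: 07:45-11:00, 12:45-14:00, 15:10-21:05.
Xiulan ∩ Ben ∩ Wiremu: 08:45-11:00, 12:45-14:00, 15:10-21:05.
Xiulan ∩ Ben ∩ Wiremu ∩ Aarav: 08:45-11:00, 15:40-21:05.
Xiulan ∩ Ben ∩ Wiremu ∩ Aarav ∩ Tara: 08:45-11:00, 18:20-21:05.
The first common window of at least 75 minutes is 08:45-11:00, so the earliest start is 08:45.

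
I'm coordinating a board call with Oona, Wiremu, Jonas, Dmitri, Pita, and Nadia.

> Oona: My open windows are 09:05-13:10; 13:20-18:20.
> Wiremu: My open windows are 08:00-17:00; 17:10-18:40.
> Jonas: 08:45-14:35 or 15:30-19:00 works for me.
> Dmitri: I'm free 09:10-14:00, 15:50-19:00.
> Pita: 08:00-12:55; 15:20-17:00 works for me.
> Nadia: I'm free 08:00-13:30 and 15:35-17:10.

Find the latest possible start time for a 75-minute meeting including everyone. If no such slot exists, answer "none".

Oona ∩ Wiremu: 09:05-13:10, 13:20-17:00, 17:10-18:20.
Oona ∩ Wiremu ∩ Jonas: 09:05-13:10, 13:20-14:35, 15:30-17:00, 17:10-18:20.
Oona ∩ Wiremu ∩ Jonas ∩ Dmitri: 09:10-13:10, 13:20-14:00, 15:50-17:00, 17:10-18:20.
Oona ∩ Wiremu ∩ Jonas ∩ Dmitri ∩ Pita: 09:10-12:55, 15:50-17:00.
Oona ∩ Wiremu ∩ Jonas ∩ Dmitri ∩ Pita ∩ Nadia: 09:10-12:55, 15:50-17:00.
The last common window of at least 75 minutes is 09:10-12:55; a 75-minute meeting can start as late as 11:40 and still end by 12:55.

11:40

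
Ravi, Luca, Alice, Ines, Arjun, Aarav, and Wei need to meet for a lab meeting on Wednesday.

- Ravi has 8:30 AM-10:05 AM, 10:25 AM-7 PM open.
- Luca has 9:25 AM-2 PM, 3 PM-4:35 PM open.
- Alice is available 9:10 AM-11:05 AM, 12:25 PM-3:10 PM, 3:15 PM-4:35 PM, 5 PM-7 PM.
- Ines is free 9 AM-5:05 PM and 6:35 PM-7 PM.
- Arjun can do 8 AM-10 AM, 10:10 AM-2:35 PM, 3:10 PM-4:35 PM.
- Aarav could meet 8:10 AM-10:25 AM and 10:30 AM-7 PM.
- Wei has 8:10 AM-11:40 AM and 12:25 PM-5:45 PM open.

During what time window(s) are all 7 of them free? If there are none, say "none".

09:25-10:00, 10:30-11:05, 12:25-14:00, 15:15-16:35

Ravi ∩ Luca: 09:25-10:05, 10:25-14:00, 15:00-16:35.
Ravi ∩ Luca ∩ Alice: 09:25-10:05, 10:25-11:05, 12:25-14:00, 15:00-15:10, 15:15-16:35.
Ravi ∩ Luca ∩ Alice ∩ Ines: 09:25-10:05, 10:25-11:05, 12:25-14:00, 15:00-15:10, 15:15-16:35.
Ravi ∩ Luca ∩ Alice ∩ Ines ∩ Arjun: 09:25-10:00, 10:25-11:05, 12:25-14:00, 15:15-16:35.
Ravi ∩ Luca ∩ Alice ∩ Ines ∩ Arjun ∩ Aarav: 09:25-10:00, 10:30-11:05, 12:25-14:00, 15:15-16:35.
Ravi ∩ Luca ∩ Alice ∩ Ines ∩ Arjun ∩ Aarav ∩ Wei: 09:25-10:00, 10:30-11:05, 12:25-14:00, 15:15-16:35.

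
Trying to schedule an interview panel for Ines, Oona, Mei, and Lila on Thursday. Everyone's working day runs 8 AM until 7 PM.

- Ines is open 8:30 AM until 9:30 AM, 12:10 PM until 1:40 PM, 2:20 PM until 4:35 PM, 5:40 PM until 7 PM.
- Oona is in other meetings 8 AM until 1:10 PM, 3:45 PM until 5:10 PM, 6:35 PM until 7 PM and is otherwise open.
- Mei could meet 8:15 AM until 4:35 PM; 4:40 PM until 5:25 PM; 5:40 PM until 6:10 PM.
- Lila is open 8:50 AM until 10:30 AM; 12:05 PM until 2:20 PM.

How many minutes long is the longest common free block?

30

Ines free: 08:30-09:30, 12:10-13:40, 14:20-16:35, 17:40-19:00.
Oona free: 13:10-15:45, 17:10-18:35 (invert busy blocks within the working day).
Mei free: 08:15-16:35, 16:40-17:25, 17:40-18:10.
Lila free: 08:50-10:30, 12:05-14:20.
Ines ∩ Oona: 13:10-13:40, 14:20-15:45, 17:40-18:35.
Ines ∩ Oona ∩ Mei: 13:10-13:40, 14:20-15:45, 17:40-18:10.
Ines ∩ Oona ∩ Mei ∩ Lila: 13:10-13:40.
The longest is 13:10-13:40 at 30 minutes.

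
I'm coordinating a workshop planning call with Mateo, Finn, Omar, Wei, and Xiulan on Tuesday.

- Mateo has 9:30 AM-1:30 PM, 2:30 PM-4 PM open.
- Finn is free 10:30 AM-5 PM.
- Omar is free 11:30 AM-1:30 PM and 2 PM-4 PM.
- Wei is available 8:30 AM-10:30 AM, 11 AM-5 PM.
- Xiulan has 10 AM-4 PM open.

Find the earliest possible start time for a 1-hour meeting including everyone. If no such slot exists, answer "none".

11:30

Mateo ∩ Finn: 10:30-13:30, 14:30-16:00.
Mateo ∩ Finn ∩ Omar: 11:30-13:30, 14:30-16:00.
Mateo ∩ Finn ∩ Omar ∩ Wei: 11:30-13:30, 14:30-16:00.
Mateo ∩ Finn ∩ Omar ∩ Wei ∩ Xiulan: 11:30-13:30, 14:30-16:00.
The first common window of at least 60 minutes is 11:30-13:30, so the earliest start is 11:30.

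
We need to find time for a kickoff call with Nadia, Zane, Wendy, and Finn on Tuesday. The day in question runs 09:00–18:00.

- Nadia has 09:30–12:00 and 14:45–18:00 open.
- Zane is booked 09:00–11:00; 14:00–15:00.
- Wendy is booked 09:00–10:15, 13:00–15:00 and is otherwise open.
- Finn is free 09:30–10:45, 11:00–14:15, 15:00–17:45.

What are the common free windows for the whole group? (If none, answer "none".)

Nadia free: 09:30-12:00, 14:45-18:00.
Zane free: 11:00-14:00, 15:00-18:00 (invert busy blocks within the working day).
Wendy free: 10:15-13:00, 15:00-18:00 (invert busy blocks within the working day).
Finn free: 09:30-10:45, 11:00-14:15, 15:00-17:45.
Nadia ∩ Zane: 11:00-12:00, 15:00-18:00.
Nadia ∩ Zane ∩ Wendy: 11:00-12:00, 15:00-18:00.
Nadia ∩ Zane ∩ Wendy ∩ Finn: 11:00-12:00, 15:00-17:45.

11:00-12:00, 15:00-17:45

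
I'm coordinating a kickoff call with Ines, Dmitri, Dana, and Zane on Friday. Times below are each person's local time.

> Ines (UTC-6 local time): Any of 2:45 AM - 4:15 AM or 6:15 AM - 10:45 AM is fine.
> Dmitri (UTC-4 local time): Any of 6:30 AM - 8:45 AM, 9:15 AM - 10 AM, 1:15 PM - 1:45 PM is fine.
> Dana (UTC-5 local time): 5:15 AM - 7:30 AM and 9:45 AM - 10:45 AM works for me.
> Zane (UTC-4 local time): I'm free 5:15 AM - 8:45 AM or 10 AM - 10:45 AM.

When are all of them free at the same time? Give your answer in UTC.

Ines in UTC: 08:45-10:15, 12:15-16:45 (add 6h to convert from UTC-6).
Dmitri in UTC: 10:30-12:45, 13:15-14:00, 17:15-17:45 (add 4h to convert from UTC-4).
Dana in UTC: 10:15-12:30, 14:45-15:45 (add 5h to convert from UTC-5).
Zane in UTC: 09:15-12:45, 14:00-14:45 (add 4h to convert from UTC-4).
Ines ∩ Dmitri: 12:15-12:45, 13:15-14:00.
Ines ∩ Dmitri ∩ Dana: 12:15-12:30.
Ines ∩ Dmitri ∩ Dana ∩ Zane: 12:15-12:30.

12:15-12:30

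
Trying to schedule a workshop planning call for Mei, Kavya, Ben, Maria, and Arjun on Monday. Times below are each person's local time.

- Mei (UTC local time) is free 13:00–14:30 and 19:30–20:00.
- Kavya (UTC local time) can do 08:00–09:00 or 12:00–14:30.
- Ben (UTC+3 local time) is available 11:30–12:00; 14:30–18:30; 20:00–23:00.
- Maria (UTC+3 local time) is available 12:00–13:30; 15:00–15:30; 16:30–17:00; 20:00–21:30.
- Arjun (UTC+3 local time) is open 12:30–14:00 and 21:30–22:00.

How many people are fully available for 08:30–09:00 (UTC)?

Mei in UTC: 13:00-14:30, 19:30-20:00.
Kavya in UTC: 08:00-09:00, 12:00-14:30.
Ben in UTC: 08:30-09:00, 11:30-15:30, 17:00-20:00 (subtract 3h to convert from UTC+3).
Maria in UTC: 09:00-10:30, 12:00-12:30, 13:30-14:00, 17:00-18:30 (subtract 3h to convert from UTC+3).
Arjun in UTC: 09:30-11:00, 18:30-19:00 (subtract 3h to convert from UTC+3).
Kavya and Ben can make the full 08:30-09:00 slot — that's 2.

2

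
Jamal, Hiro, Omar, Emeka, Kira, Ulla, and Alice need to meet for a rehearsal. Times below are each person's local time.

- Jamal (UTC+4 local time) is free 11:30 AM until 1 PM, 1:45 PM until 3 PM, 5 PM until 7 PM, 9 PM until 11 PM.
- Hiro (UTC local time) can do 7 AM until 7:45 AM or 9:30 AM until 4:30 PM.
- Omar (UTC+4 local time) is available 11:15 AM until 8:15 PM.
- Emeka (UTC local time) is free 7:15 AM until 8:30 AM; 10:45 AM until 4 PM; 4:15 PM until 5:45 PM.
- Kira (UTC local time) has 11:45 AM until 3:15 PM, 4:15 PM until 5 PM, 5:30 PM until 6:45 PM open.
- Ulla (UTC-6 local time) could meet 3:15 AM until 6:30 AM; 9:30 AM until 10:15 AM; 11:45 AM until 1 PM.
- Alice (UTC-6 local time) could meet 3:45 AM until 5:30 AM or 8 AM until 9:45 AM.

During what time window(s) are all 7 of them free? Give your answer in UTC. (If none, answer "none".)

none

Jamal in UTC: 07:30-09:00, 09:45-11:00, 13:00-15:00, 17:00-19:00 (subtract 4h to convert from UTC+4).
Hiro in UTC: 07:00-07:45, 09:30-16:30.
Omar in UTC: 07:15-16:15 (subtract 4h to convert from UTC+4).
Emeka in UTC: 07:15-08:30, 10:45-16:00, 16:15-17:45.
Kira in UTC: 11:45-15:15, 16:15-17:00, 17:30-18:45.
Ulla in UTC: 09:15-12:30, 15:30-16:15, 17:45-19:00 (add 6h to convert from UTC-6).
Alice in UTC: 09:45-11:30, 14:00-15:45 (add 6h to convert from UTC-6).
Jamal ∩ Hiro: 07:30-07:45, 09:45-11:00, 13:00-15:00.
Jamal ∩ Hiro ∩ Omar: 07:30-07:45, 09:45-11:00, 13:00-15:00.
Jamal ∩ Hiro ∩ Omar ∩ Emeka: 07:30-07:45, 10:45-11:00, 13:00-15:00.
Jamal ∩ Hiro ∩ Omar ∩ Emeka ∩ Kira: 13:00-15:00.
Jamal ∩ Hiro ∩ Omar ∩ Emeka ∩ Kira ∩ Ulla: ∅.
Jamal ∩ Hiro ∩ Omar ∩ Emeka ∩ Kira ∩ Ulla ∩ Alice: ∅.
There is no time when everyone is free.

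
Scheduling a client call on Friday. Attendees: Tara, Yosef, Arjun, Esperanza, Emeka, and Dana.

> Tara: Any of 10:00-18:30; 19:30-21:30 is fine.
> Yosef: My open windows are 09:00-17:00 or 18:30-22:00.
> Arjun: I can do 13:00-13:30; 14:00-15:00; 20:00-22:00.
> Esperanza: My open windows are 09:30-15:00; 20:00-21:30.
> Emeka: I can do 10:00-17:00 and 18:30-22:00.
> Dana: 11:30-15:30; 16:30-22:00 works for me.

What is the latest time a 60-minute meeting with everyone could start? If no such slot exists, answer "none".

20:30

Tara ∩ Yosef: 10:00-17:00, 19:30-21:30.
Tara ∩ Yosef ∩ Arjun: 13:00-13:30, 14:00-15:00, 20:00-21:30.
Tara ∩ Yosef ∩ Arjun ∩ Esperanza: 13:00-13:30, 14:00-15:00, 20:00-21:30.
Tara ∩ Yosef ∩ Arjun ∩ Esperanza ∩ Emeka: 13:00-13:30, 14:00-15:00, 20:00-21:30.
Tara ∩ Yosef ∩ Arjun ∩ Esperanza ∩ Emeka ∩ Dana: 13:00-13:30, 14:00-15:00, 20:00-21:30.
Those are the intersection windows.
The last common window of at least 60 minutes is 20:00-21:30; a 60-minute meeting can start as late as 20:30 and still end by 21:30.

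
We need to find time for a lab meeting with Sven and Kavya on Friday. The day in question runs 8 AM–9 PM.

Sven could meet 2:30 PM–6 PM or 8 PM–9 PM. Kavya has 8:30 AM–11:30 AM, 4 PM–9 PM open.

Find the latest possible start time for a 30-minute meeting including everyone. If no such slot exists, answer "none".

Sven ∩ Kavya: 16:00-18:00, 20:00-21:00.
Those are the intersection windows.
The last common window of at least 30 minutes is 20:00-21:00; a 30-minute meeting can start as late as 20:30 and still end by 21:00.

20:30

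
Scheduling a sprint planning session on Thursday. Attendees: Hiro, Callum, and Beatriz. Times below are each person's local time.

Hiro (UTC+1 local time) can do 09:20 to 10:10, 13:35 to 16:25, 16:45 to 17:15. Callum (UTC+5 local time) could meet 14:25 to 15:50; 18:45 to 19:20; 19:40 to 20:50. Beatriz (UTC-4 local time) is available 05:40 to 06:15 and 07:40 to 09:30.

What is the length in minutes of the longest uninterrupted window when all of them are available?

Hiro in UTC: 08:20-09:10, 12:35-15:25, 15:45-16:15 (subtract 1h to convert from UTC+1).
Callum in UTC: 09:25-10:50, 13:45-14:20, 14:40-15:50 (subtract 5h to convert from UTC+5).
Beatriz in UTC: 09:40-10:15, 11:40-13:30 (add 4h to convert from UTC-4).
Hiro ∩ Callum: 13:45-14:20, 14:40-15:25, 15:45-15:50.
Hiro ∩ Callum ∩ Beatriz: ∅.
There is no time when everyone is free.
No common window exists, so the longest block is 0 minutes.

0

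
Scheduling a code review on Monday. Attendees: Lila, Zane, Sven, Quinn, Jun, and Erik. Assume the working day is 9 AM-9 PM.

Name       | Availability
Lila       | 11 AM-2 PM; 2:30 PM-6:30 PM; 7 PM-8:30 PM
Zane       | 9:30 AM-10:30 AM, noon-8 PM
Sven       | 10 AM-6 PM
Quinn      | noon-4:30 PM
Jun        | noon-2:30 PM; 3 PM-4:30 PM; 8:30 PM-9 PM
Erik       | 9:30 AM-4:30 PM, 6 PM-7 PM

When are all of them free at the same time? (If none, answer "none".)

Lila ∩ Zane: 12:00-14:00, 14:30-18:30, 19:00-20:00.
Lila ∩ Zane ∩ Sven: 12:00-14:00, 14:30-18:00.
Lila ∩ Zane ∩ Sven ∩ Quinn: 12:00-14:00, 14:30-16:30.
Lila ∩ Zane ∩ Sven ∩ Quinn ∩ Jun: 12:00-14:00, 15:00-16:30.
Lila ∩ Zane ∩ Sven ∩ Quinn ∩ Jun ∩ Erik: 12:00-14:00, 15:00-16:30.

12:00-14:00, 15:00-16:30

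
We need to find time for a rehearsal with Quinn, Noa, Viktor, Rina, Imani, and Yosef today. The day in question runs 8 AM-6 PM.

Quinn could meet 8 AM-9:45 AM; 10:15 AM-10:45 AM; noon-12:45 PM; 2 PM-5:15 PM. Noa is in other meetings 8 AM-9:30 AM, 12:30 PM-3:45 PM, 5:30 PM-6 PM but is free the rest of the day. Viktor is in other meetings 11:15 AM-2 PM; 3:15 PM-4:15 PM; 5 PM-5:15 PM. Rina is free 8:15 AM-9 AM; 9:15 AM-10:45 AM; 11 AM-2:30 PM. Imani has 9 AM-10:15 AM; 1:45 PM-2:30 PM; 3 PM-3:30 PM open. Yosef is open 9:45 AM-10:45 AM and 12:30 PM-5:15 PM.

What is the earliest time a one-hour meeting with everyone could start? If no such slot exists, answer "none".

Quinn free: 08:00-09:45, 10:15-10:45, 12:00-12:45, 14:00-17:15.
Noa free: 09:30-12:30, 15:45-17:30 (invert busy blocks within the working day).
Viktor free: 08:00-11:15, 14:00-15:15, 16:15-17:00, 17:15-18:00 (invert busy blocks within the working day).
Rina free: 08:15-09:00, 09:15-10:45, 11:00-14:30.
Imani free: 09:00-10:15, 13:45-14:30, 15:00-15:30.
Yosef free: 09:45-10:45, 12:30-17:15.
Quinn ∩ Noa: 09:30-09:45, 10:15-10:45, 12:00-12:30, 15:45-17:15.
Quinn ∩ Noa ∩ Viktor: 09:30-09:45, 10:15-10:45, 16:15-17:00.
Quinn ∩ Noa ∩ Viktor ∩ Rina: 09:30-09:45, 10:15-10:45.
Quinn ∩ Noa ∩ Viktor ∩ Rina ∩ Imani: 09:30-09:45.
Quinn ∩ Noa ∩ Viktor ∩ Rina ∩ Imani ∩ Yosef: ∅.
There is no time when everyone is free.
No common window is at least 60 minutes long.

none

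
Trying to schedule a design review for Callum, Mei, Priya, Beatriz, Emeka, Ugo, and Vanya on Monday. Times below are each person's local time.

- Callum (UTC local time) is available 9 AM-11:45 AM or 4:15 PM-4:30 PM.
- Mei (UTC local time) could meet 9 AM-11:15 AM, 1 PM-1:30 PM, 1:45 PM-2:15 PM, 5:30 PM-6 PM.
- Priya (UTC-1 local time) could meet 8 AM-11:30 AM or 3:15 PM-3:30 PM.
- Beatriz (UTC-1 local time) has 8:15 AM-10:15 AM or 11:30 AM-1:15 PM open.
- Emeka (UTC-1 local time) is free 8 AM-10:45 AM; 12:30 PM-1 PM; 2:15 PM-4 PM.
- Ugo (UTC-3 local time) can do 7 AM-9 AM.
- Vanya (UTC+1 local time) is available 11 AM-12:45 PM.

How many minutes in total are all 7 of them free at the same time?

75

Callum in UTC: 09:00-11:45, 16:15-16:30.
Mei in UTC: 09:00-11:15, 13:00-13:30, 13:45-14:15, 17:30-18:00.
Priya in UTC: 09:00-12:30, 16:15-16:30 (add 1h to convert from UTC-1).
Beatriz in UTC: 09:15-11:15, 12:30-14:15 (add 1h to convert from UTC-1).
Emeka in UTC: 09:00-11:45, 13:30-14:00, 15:15-17:00 (add 1h to convert from UTC-1).
Ugo in UTC: 10:00-12:00 (add 3h to convert from UTC-3).
Vanya in UTC: 10:00-11:45 (subtract 1h to convert from UTC+1).
Callum ∩ Mei: 09:00-11:15.
Callum ∩ Mei ∩ Priya: 09:00-11:15.
Callum ∩ Mei ∩ Priya ∩ Beatriz: 09:15-11:15.
Callum ∩ Mei ∩ Priya ∩ Beatriz ∩ Emeka: 09:15-11:15.
Callum ∩ Mei ∩ Priya ∩ Beatriz ∩ Emeka ∩ Ugo: 10:00-11:15.
Callum ∩ Mei ∩ Priya ∩ Beatriz ∩ Emeka ∩ Ugo ∩ Vanya: 10:00-11:15.
Those are the intersection windows.
That's a single block of 75 minutes.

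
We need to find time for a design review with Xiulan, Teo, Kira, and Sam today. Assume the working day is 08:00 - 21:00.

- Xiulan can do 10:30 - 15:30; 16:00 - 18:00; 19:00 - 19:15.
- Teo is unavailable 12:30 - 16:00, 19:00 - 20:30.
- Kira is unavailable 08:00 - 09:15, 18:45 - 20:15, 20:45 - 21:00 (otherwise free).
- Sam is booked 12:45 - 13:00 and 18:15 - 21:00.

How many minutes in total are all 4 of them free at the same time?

Xiulan free: 10:30-15:30, 16:00-18:00, 19:00-19:15.
Teo free: 08:00-12:30, 16:00-19:00, 20:30-21:00 (invert busy blocks within the working day).
Kira free: 09:15-18:45, 20:15-20:45 (invert busy blocks within the working day).
Sam free: 08:00-12:45, 13:00-18:15 (invert busy blocks within the working day).
Xiulan ∩ Teo: 10:30-12:30, 16:00-18:00.
Xiulan ∩ Teo ∩ Kira: 10:30-12:30, 16:00-18:00.
Xiulan ∩ Teo ∩ Kira ∩ Sam: 10:30-12:30, 16:00-18:00.
Summing the common windows: 120 + 120 = 240 minutes.

240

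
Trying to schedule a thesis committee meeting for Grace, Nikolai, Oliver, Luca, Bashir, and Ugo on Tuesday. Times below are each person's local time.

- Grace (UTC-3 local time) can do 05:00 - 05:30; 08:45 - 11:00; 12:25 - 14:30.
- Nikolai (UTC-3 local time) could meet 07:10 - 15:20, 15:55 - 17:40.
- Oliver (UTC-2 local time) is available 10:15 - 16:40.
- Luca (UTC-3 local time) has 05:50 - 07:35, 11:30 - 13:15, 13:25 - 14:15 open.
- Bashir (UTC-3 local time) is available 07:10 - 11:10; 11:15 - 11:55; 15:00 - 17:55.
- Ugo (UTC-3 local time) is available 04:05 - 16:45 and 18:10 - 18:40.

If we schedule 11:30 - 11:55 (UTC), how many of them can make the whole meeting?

Grace in UTC: 08:00-08:30, 11:45-14:00, 15:25-17:30 (add 3h to convert from UTC-3).
Nikolai in UTC: 10:10-18:20, 18:55-20:40 (add 3h to convert from UTC-3).
Oliver in UTC: 12:15-18:40 (add 2h to convert from UTC-2).
Luca in UTC: 08:50-10:35, 14:30-16:15, 16:25-17:15 (add 3h to convert from UTC-3).
Bashir in UTC: 10:10-14:10, 14:15-14:55, 18:00-20:55 (add 3h to convert from UTC-3).
Ugo in UTC: 07:05-19:45, 21:10-21:40 (add 3h to convert from UTC-3).
Nikolai, Bashir, and Ugo can make the full 11:30-11:55 slot — that's 3.

3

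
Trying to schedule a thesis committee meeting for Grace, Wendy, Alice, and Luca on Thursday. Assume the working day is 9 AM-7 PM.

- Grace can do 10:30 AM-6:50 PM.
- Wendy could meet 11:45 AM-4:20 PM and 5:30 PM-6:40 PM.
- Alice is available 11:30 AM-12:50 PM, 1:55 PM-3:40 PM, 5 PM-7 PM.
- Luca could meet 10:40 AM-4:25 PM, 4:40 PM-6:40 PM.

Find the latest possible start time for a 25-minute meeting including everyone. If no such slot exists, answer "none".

Grace ∩ Wendy: 11:45-16:20, 17:30-18:40.
Grace ∩ Wendy ∩ Alice: 11:45-12:50, 13:55-15:40, 17:30-18:40.
Grace ∩ Wendy ∩ Alice ∩ Luca: 11:45-12:50, 13:55-15:40, 17:30-18:40.
The last common window of at least 25 minutes is 17:30-18:40; a 25-minute meeting can start as late as 18:15 and still end by 18:40.

18:15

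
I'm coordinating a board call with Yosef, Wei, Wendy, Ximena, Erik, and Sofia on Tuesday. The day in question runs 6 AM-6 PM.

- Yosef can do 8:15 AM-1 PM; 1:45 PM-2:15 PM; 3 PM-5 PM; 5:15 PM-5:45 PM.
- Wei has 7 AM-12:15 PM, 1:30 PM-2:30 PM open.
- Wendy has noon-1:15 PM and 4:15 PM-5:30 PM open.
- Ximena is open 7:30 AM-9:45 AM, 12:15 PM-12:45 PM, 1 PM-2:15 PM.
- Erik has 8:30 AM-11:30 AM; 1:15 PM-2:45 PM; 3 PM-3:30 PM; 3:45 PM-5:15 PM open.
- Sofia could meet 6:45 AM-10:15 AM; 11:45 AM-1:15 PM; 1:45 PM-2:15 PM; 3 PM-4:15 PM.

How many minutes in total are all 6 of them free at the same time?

Yosef ∩ Wei: 08:15-12:15, 13:45-14:15.
Yosef ∩ Wei ∩ Wendy: 12:00-12:15.
Yosef ∩ Wei ∩ Wendy ∩ Ximena: ∅.
Yosef ∩ Wei ∩ Wendy ∩ Ximena ∩ Erik: ∅.
Yosef ∩ Wei ∩ Wendy ∩ Ximena ∩ Erik ∩ Sofia: ∅.
There is no time when everyone is free.
There is no common window, so the total is 0 minutes.

0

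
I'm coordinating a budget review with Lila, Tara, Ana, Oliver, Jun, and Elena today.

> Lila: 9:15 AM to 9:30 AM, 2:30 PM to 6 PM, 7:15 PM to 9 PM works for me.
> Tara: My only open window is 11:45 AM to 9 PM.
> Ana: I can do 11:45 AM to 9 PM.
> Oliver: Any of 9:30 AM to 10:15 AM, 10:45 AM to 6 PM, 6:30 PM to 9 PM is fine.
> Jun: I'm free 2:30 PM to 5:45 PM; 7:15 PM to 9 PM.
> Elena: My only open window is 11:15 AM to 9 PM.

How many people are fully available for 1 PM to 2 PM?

Tara, Ana, Oliver, and Elena can make the full 13:00-14:00 slot — that's 4.

4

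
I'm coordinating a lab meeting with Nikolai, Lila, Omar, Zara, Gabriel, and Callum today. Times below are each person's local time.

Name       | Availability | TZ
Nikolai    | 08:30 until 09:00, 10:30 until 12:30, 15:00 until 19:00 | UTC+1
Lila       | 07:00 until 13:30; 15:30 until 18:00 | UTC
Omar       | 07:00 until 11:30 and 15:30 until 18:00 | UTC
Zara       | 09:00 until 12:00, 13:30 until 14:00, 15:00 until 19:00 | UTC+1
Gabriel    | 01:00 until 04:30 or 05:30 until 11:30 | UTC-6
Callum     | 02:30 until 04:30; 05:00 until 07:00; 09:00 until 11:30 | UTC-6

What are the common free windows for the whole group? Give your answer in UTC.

Nikolai in UTC: 07:30-08:00, 09:30-11:30, 14:00-18:00 (subtract 1h to convert from UTC+1).
Lila in UTC: 07:00-13:30, 15:30-18:00.
Omar in UTC: 07:00-11:30, 15:30-18:00.
Zara in UTC: 08:00-11:00, 12:30-13:00, 14:00-18:00 (subtract 1h to convert from UTC+1).
Gabriel in UTC: 07:00-10:30, 11:30-17:30 (add 6h to convert from UTC-6).
Callum in UTC: 08:30-10:30, 11:00-13:00, 15:00-17:30 (add 6h to convert from UTC-6).
Nikolai ∩ Lila: 07:30-08:00, 09:30-11:30, 15:30-18:00.
Nikolai ∩ Lila ∩ Omar: 07:30-08:00, 09:30-11:30, 15:30-18:00.
Nikolai ∩ Lila ∩ Omar ∩ Zara: 09:30-11:00, 15:30-18:00.
Nikolai ∩ Lila ∩ Omar ∩ Zara ∩ Gabriel: 09:30-10:30, 15:30-17:30.
Nikolai ∩ Lila ∩ Omar ∩ Zara ∩ Gabriel ∩ Callum: 09:30-10:30, 15:30-17:30.

09:30-10:30, 15:30-17:30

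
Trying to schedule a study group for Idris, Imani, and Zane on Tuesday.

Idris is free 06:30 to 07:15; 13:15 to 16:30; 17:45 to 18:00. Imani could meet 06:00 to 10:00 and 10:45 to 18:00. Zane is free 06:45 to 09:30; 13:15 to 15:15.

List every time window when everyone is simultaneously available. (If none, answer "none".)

Idris ∩ Imani: 06:30-07:15, 13:15-16:30, 17:45-18:00.
Idris ∩ Imani ∩ Zane: 06:45-07:15, 13:15-15:15.

06:45-07:15, 13:15-15:15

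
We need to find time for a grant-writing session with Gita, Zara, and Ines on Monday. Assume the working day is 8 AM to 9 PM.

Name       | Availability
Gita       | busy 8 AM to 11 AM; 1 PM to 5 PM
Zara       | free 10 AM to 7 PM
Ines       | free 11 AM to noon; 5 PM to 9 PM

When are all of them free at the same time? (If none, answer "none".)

11:00-12:00, 17:00-19:00

Gita free: 11:00-13:00, 17:00-21:00 (invert busy blocks within the working day).
Zara free: 10:00-19:00.
Ines free: 11:00-12:00, 17:00-21:00.
Gita ∩ Zara: 11:00-13:00, 17:00-19:00.
Gita ∩ Zara ∩ Ines: 11:00-12:00, 17:00-19:00.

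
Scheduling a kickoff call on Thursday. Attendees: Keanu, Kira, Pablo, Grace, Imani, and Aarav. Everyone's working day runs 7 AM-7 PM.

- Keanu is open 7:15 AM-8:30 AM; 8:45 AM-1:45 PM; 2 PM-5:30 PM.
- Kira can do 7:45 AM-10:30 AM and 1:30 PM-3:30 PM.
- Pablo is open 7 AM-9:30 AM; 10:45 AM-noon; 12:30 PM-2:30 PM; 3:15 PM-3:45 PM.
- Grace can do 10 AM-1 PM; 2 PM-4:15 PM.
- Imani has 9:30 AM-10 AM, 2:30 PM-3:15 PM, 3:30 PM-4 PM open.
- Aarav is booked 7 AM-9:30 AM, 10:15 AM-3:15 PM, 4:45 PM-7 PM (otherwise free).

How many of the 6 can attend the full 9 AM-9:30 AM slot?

3

Keanu free: 07:15-08:30, 08:45-13:45, 14:00-17:30.
Kira free: 07:45-10:30, 13:30-15:30.
Pablo free: 07:00-09:30, 10:45-12:00, 12:30-14:30, 15:15-15:45.
Grace free: 10:00-13:00, 14:00-16:15.
Imani free: 09:30-10:00, 14:30-15:15, 15:30-16:00.
Aarav free: 09:30-10:15, 15:15-16:45 (invert busy blocks within the working day).
Keanu, Kira, and Pablo can make the full 09:00-09:30 slot — that's 3.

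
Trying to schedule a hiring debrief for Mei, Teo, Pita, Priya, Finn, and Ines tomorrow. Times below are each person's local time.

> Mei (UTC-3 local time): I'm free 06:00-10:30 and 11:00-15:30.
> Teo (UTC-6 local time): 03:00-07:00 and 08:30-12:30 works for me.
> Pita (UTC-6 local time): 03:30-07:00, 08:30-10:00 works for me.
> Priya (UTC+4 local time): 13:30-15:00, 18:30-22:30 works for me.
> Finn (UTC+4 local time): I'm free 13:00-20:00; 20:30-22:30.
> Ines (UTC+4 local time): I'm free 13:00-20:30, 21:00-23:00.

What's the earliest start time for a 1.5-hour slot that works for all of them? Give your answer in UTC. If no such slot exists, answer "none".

Mei in UTC: 09:00-13:30, 14:00-18:30 (add 3h to convert from UTC-3).
Teo in UTC: 09:00-13:00, 14:30-18:30 (add 6h to convert from UTC-6).
Pita in UTC: 09:30-13:00, 14:30-16:00 (add 6h to convert from UTC-6).
Priya in UTC: 09:30-11:00, 14:30-18:30 (subtract 4h to convert from UTC+4).
Finn in UTC: 09:00-16:00, 16:30-18:30 (subtract 4h to convert from UTC+4).
Ines in UTC: 09:00-16:30, 17:00-19:00 (subtract 4h to convert from UTC+4).
Mei ∩ Teo: 09:00-13:00, 14:30-18:30.
Mei ∩ Teo ∩ Pita: 09:30-13:00, 14:30-16:00.
Mei ∩ Teo ∩ Pita ∩ Priya: 09:30-11:00, 14:30-16:00.
Mei ∩ Teo ∩ Pita ∩ Priya ∩ Finn: 09:30-11:00, 14:30-16:00.
Mei ∩ Teo ∩ Pita ∩ Priya ∩ Finn ∩ Ines: 09:30-11:00, 14:30-16:00.
The first common window of at least 90 minutes is 09:30-11:00, so the earliest start is 09:30.

09:30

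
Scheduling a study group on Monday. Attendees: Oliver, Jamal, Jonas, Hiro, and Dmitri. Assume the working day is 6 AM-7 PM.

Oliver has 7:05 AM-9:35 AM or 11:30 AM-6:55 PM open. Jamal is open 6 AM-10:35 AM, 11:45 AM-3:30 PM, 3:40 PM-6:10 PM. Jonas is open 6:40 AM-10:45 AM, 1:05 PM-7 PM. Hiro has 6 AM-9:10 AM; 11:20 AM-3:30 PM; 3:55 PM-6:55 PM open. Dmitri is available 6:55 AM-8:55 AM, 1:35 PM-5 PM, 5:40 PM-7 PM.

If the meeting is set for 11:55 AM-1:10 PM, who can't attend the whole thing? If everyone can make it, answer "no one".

Oliver: free for 11:55-13:10. Jamal: free for 11:55-13:10. Jonas: not fully free for 11:55-13:10. Hiro: free for 11:55-13:10. Dmitri: not fully free for 11:55-13:10.

Dmitri, Jonas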